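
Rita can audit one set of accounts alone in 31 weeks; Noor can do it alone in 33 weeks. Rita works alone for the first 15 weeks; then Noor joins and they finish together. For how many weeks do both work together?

In 15 weeks Rita does 15/31 of the job, leaving 16/31.
Rita and Noor together work at 64/1023 per week, so finishing takes 16/31 ÷ 64/1023 = 33/4 weeks.

33/4 weeks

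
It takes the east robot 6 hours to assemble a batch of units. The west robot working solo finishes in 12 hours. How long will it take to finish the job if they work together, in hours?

Combined rate: 1/6 + 1/12 = (2 + 1)/12 = 3/12 = 1/4 per hour.
Time = 1 ÷ (1/4) = 4 hours.

4 hours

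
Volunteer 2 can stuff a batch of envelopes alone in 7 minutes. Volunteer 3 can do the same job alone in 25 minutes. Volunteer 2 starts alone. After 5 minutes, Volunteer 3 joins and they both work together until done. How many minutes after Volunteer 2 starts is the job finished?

In the first 5 minutes Volunteer 2 alone does 5/7 of the job, leaving 2/7.
Once everyone is working, combined rate: 1/7 + 1/25 = (25 + 7)/175 = 32/175 per minute.
Remaining 2/7 at 32/175 per minute takes 25/16 minutes.
Total from the start = 5 + 25/16 = 105/16 minutes.

105/16 minutes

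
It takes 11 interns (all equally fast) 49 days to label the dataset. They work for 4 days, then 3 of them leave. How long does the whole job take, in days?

527/8 days

One intern does 1/539 of the job per day.
After 4 days with 11 interns, 4/49 is done (45/49 left).
With 8 interns the rate is 8/539, so the rest takes 45/49 ÷ 8/539 = 495/8 days.
Total = 4 + 495/8 = 527/8 days.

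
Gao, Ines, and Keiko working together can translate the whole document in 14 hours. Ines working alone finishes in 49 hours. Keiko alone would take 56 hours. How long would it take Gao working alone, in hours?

Combined rate is 1/14 per hour.
Known contribution: 1/49 + 1/56 = (8 + 7)/392 = 15/392 per hour.
So Gao's rate is 1/14 − 15/392 = 13/392, meaning 392/13 hours alone.

392/13 hours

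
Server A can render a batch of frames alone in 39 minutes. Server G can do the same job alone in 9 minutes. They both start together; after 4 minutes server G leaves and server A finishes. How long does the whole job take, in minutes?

65/3 minutes

In the first 4 minutes the combined rate is 16/117, so 64/117 of the job is done, leaving 53/117.
After server G leaves the rate is 1/39 per minute; the remaining 53/117 takes 53/3 minutes.
Total = 4 + 53/3 = 65/3 minutes.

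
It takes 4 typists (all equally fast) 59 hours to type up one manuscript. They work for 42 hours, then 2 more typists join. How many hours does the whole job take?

160/3 hours

One typist does 1/236 of the job per hour.
After 42 hours with 4 typists, 42/59 is done (17/59 left).
With 6 typists the rate is 6/236 = 3/118, so the rest takes 17/59 ÷ 3/118 = 34/3 hours.
Total = 42 + 34/3 = 160/3 hours.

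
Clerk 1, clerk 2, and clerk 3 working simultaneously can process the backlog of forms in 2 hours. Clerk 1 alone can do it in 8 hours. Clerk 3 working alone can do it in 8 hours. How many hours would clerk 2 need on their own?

4 hours

Combined rate is 1/2 per hour.
Known contribution: 1/8 + 1/8 = (1 + 1)/8 = 2/8 = 1/4 per hour.
So clerk 2's rate is 1/2 − 1/4 = 1/4, meaning 4 hours alone.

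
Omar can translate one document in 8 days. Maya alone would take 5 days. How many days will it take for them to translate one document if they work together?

With two workers the combined time is the product over the sum: 8·5/(8+5) = 40/13 days.

40/13 days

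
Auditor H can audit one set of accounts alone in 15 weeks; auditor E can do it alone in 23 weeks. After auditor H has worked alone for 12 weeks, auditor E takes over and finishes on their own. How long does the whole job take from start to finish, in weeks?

83/5 weeks

In 12 weeks auditor H does 12/15 = 4/5 of the job, leaving 1/5.
Auditor E works at 1/23 per week, so finishing takes 1/5 ÷ 1/23 = 23/5 weeks.
Total time = 12 + 23/5 = 83/5 weeks.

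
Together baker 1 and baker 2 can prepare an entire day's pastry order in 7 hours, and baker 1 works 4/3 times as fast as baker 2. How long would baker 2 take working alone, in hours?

49/3 hours

Let baker 2's rate be r; then baker 1's rate is (4/3)r, so together (4/3 + 1)r = (7/3)r = 1/7.
Thus r = 3/49 per hour.
Baker 2 alone: 49/3 hours; baker 1 alone: 49/4 hours.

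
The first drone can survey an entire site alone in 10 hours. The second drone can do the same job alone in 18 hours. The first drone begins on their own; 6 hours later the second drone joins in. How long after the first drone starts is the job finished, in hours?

In the first 6 hours the first drone alone does 6/10 = 3/5 of the job, leaving 2/5.
Once everyone is working, combined rate: 1/10 + 1/18 = (9 + 5)/90 = 14/90 = 7/45 per hour.
Remaining 2/5 at 7/45 per hour takes 18/7 hours.
Total from the start = 6 + 18/7 = 60/7 hours.

60/7 hours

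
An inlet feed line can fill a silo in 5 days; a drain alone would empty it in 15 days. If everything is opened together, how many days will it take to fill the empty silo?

Net rate = 1/5 − 1/15 = (3 − 1)/15 = 2/15 per day.
Filling time = 1 ÷ (2/15) = 15/2 days.

15/2 days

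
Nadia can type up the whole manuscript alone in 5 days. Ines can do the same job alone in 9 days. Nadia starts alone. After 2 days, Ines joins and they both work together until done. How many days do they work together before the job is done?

27/14 days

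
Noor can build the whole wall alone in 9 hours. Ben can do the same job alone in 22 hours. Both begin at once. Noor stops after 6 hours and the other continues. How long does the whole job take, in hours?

In the first 6 hours the combined rate is 31/198, so 31/33 of the job is done, leaving 2/33.
After Noor leaves the rate is 1/22 per hour; the remaining 2/33 takes 4/3 hours.
Total = 6 + 4/3 = 22/3 hours.

22/3 hours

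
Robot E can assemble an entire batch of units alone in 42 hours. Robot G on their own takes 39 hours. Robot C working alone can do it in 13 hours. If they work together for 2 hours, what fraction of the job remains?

Combined rate: 1/42 + 1/39 + 1/13 = (13 + 14 + 42)/546 = 69/546 = 23/182 per hour.
In 2 hours they complete 2·23/182 = 23/91 of the job.
So 68/91 remains.

68/91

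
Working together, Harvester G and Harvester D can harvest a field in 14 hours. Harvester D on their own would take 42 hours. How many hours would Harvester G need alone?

Combined rate is 1/14 per hour.
Known contribution: 1/42 per hour.
So Harvester G's rate is 1/14 − 1/42 = 1/21, meaning 21 hours alone.

21 hours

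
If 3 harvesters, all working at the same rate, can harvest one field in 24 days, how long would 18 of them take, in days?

4 days

Total work is 3·24 = 72 harvester-days.
With 18 harvesters: 72/18 = 4 days.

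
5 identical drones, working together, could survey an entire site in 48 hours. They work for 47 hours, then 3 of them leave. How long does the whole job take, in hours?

One drone does 1/240 of the job per hour.
After 47 hours with 5 drones, 47/48 is done (1/48 left).
With 2 drones the rate is 2/240 = 1/120, so the rest takes 1/48 ÷ 1/120 = 5/2 hours.
Total = 47 + 5/2 = 99/2 hours.

99/2 hours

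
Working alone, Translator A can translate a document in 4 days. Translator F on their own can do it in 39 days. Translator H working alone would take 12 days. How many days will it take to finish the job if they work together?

39/14 days

Combined rate: 1/4 + 1/39 + 1/12 = (39 + 4 + 13)/156 = 56/156 = 14/39 per day.
Time = 1 ÷ (14/39) = 39/14 days.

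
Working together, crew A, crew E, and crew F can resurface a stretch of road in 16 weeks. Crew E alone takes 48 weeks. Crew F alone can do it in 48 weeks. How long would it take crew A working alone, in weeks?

48 weeks

Combined rate is 1/16 per week.
Known contribution: 1/48 + 1/48 = (1 + 1)/48 = 2/48 = 1/24 per week.
So crew A's rate is 1/16 − 1/24 = 1/48, meaning 48 weeks alone.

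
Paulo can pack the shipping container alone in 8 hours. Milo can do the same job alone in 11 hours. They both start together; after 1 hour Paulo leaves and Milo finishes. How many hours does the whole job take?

77/8 hours

In the first 1 hour the combined rate is 19/88, so 19/88 of the job is done, leaving 69/88.
After Paulo leaves the rate is 1/11 per hour; the remaining 69/88 takes 69/8 hours.
Total = 1 + 69/8 = 77/8 hours.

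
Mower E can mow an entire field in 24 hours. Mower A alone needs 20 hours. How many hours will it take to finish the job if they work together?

120/11 hours

Combined rate: 1/24 + 1/20 = (5 + 6)/120 = 11/120 per hour.
Time = 1 ÷ (11/120) = 120/11 hours.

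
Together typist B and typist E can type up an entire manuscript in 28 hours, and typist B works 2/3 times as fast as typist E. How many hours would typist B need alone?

Let typist E's rate be r; then typist B's rate is (2/3)r, so together (2/3 + 1)r = (5/3)r = 1/28.
Thus r = 3/140 per hour.
Typist E alone: 140/3 hours; typist B alone: 70 hours.

70 hours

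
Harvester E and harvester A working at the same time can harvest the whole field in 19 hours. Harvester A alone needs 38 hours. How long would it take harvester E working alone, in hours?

38 hours

Combined rate is 1/19 per hour.
Known contribution: 1/38 per hour.
So harvester E's rate is 1/19 − 1/38 = 1/38, meaning 38 hours alone.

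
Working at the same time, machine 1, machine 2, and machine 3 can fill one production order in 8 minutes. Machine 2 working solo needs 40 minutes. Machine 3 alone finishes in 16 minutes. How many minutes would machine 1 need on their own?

Combined rate is 1/8 per minute.
Known contribution: 1/40 + 1/16 = (2 + 5)/80 = 7/80 per minute.
So machine 1's rate is 1/8 − 7/80 = 3/80, meaning 80/3 minutes alone.

80/3 minutes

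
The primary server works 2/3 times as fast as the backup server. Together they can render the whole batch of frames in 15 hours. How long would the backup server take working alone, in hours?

Let the backup server's rate be r; then the primary server's rate is (2/3)r, so together (2/3 + 1)r = (5/3)r = 1/15.
Thus r = 1/25 per hour.
The backup server alone: 25 hours; the primary server alone: 75/2 hours.

25 hours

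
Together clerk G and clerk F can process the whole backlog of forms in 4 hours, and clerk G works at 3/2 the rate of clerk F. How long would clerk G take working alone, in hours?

20/3 hours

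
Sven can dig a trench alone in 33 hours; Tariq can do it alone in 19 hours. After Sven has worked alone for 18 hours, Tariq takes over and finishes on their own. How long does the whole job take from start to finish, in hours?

293/11 hours

In 18 hours Sven does 18/33 = 6/11 of the job, leaving 5/11.
Tariq works at 1/19 per hour, so finishing takes 5/11 ÷ 1/19 = 95/11 hours.
Total time = 18 + 95/11 = 293/11 hours.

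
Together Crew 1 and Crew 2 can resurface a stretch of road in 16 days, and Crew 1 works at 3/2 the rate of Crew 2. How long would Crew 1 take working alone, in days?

Let Crew 2's rate be r; then Crew 1's rate is (3/2)r, so together (3/2 + 1)r = (5/2)r = 1/16.
Thus r = 1/40 per day.
Crew 2 alone: 40 days; Crew 1 alone: 80/3 days.

80/3 days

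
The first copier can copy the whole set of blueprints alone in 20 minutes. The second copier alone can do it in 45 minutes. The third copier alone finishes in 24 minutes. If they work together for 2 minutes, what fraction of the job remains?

Combined rate: 1/20 + 1/45 + 1/24 = (18 + 8 + 15)/360 = 41/360 per minute.
In 2 minutes they complete 2·41/360 = 41/180 of the job.
So 139/180 remains.

139/180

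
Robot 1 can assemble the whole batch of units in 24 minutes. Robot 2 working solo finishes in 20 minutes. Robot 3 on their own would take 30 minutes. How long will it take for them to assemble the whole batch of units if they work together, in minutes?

8 minutes

Combined rate: 1/24 + 1/20 + 1/30 = (5 + 6 + 4)/120 = 15/120 = 1/8 per minute.
Time = 1 ÷ (1/8) = 8 minutes.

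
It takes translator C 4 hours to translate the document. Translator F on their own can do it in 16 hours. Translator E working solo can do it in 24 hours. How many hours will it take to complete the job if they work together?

48/17 hours

Combined rate: 1/4 + 1/16 + 1/24 = (12 + 3 + 2)/48 = 17/48 per hour.
Time = 1 ÷ (17/48) = 48/17 hours.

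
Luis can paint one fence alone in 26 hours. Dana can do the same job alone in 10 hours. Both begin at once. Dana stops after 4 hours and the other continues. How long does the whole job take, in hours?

78/5 hours

In the first 4 hours the combined rate is 9/65, so 36/65 of the job is done, leaving 29/65.
After Dana leaves the rate is 1/26 per hour; the remaining 29/65 takes 58/5 hours.
Total = 4 + 58/5 = 78/5 hours.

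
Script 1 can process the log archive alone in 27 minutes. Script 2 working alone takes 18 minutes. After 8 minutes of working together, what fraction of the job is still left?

Combined rate: 1/27 + 1/18 = (2 + 3)/54 = 5/54 per minute.
In 8 minutes they complete 8·5/54 = 20/27 of the job.
So 7/27 remains.

7/27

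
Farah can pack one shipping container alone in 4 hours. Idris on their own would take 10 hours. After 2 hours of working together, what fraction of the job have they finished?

Combined rate: 1/4 + 1/10 = (5 + 2)/20 = 7/20 per hour.
In 2 hours they complete 2·7/20 = 7/10 of the job.

7/10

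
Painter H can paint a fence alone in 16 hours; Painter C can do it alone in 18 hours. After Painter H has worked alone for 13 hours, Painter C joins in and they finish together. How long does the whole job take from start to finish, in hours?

248/17 hours

In 13 hours Painter H does 13/16 of the job, leaving 3/16.
Painter H and Painter C together work at 17/144 per hour, so finishing takes 3/16 ÷ 17/144 = 27/17 hours.
Total time = 13 + 27/17 = 248/17 hours.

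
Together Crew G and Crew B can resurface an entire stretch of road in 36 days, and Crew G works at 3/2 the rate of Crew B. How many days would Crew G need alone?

Let Crew B's rate be r; then Crew G's rate is (3/2)r, so together (3/2 + 1)r = (5/2)r = 1/36.
Thus r = 1/90 per day.
Crew B alone: 90 days; Crew G alone: 60 days.

60 days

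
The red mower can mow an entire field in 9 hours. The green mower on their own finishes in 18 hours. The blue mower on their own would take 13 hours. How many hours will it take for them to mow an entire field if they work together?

78/19 hours

Combined rate: 1/9 + 1/18 + 1/13 = (26 + 13 + 18)/234 = 57/234 = 19/78 per hour.
Time = 1 ÷ (19/78) = 78/19 hours.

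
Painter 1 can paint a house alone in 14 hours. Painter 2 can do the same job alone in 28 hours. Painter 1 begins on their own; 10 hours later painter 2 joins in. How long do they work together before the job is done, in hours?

8/3 hours

In the first 10 hours painter 1 alone does 10/14 = 5/7 of the job, leaving 2/7.
Once everyone is working, combined rate: 1/14 + 1/28 = (2 + 1)/28 = 3/28 per hour.
Remaining 2/7 at 3/28 per hour takes 8/3 hours.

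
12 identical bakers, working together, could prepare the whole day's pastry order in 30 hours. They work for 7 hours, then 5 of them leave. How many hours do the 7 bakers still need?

One baker does 1/360 of the job per hour.
After 7 hours with 12 bakers, 7/30 is done (23/30 left).
With 7 bakers the rate is 7/360, so the rest takes 23/30 ÷ 7/360 = 276/7 hours.

276/7 hours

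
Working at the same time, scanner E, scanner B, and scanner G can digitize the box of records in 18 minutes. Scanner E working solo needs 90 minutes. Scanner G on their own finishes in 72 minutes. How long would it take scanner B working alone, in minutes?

360/11 minutes

Combined rate is 1/18 per minute.
Known contribution: 1/90 + 1/72 = (4 + 5)/360 = 9/360 = 1/40 per minute.
So scanner B's rate is 1/18 − 1/40 = 11/360, meaning 360/11 minutes alone.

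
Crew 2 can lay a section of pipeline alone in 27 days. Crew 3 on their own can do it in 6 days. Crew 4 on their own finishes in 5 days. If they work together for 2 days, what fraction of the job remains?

26/135

Combined rate: 1/27 + 1/6 + 1/5 = (10 + 45 + 54)/270 = 109/270 per day.
In 2 days they complete 2·109/270 = 109/135 of the job.
So 26/135 remains.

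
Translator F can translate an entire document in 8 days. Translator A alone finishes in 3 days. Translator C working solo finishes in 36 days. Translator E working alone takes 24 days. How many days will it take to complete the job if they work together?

Combined rate: 1/8 + 1/3 + 1/36 + 1/24 = (9 + 24 + 2 + 3)/72 = 38/72 = 19/36 per day.
Time = 1 ÷ (19/36) = 36/19 days.

36/19 days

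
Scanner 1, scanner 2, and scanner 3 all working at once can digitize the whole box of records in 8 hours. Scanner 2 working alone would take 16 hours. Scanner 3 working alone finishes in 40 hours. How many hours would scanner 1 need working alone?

Combined rate is 1/8 per hour.
Known contribution: 1/16 + 1/40 = (5 + 2)/80 = 7/80 per hour.
So scanner 1's rate is 1/8 − 7/80 = 3/80, meaning 80/3 hours alone.

80/3 hours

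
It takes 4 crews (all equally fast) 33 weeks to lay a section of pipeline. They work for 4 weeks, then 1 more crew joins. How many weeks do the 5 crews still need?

116/5 weeks

One crew does 1/132 of the job per week.
After 4 weeks with 4 crews, 4/33 is done (29/33 left).
With 5 crews the rate is 5/132, so the rest takes 29/33 ÷ 5/132 = 116/5 weeks.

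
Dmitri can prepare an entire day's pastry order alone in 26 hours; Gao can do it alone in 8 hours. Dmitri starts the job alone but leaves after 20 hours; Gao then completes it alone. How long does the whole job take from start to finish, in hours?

In 20 hours Dmitri does 20/26 = 10/13 of the job, leaving 3/13.
Gao works at 1/8 per hour, so finishing takes 3/13 ÷ 1/8 = 24/13 hours.
Total time = 20 + 24/13 = 284/13 hours.

284/13 hours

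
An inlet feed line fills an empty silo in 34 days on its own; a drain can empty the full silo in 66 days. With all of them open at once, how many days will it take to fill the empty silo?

561/8 days

Net rate = 1/34 − 1/66 = (33 − 17)/1122 = 16/1122 = 8/561 per day.
Filling time = 1 ÷ (8/561) = 561/8 days.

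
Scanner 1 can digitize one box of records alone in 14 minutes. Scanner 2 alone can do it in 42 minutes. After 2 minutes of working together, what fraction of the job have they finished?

Combined rate: 1/14 + 1/42 = (3 + 1)/42 = 4/42 = 2/21 per minute.
In 2 minutes they complete 2·2/21 = 4/21 of the job.

4/21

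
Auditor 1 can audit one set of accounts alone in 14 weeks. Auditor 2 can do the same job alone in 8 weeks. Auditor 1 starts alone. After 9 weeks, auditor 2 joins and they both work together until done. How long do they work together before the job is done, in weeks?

20/11 weeks

In the first 9 weeks auditor 1 alone does 9/14 of the job, leaving 5/14.
Once everyone is working, combined rate: 1/14 + 1/8 = (4 + 7)/56 = 11/56 per week.
Remaining 5/14 at 11/56 per week takes 20/11 weeks.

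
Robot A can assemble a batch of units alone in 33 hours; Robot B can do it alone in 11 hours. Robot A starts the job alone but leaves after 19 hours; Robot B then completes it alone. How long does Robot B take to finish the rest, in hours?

14/3 hours

In 19 hours Robot A does 19/33 of the job, leaving 14/33.
Robot B works at 1/11 per hour, so finishing takes 14/33 ÷ 1/11 = 14/3 hours.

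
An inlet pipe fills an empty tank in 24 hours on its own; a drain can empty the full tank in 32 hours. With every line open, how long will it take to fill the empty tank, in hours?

96 hours

Net rate = 1/24 − 1/32 = (4 − 3)/96 = 1/96 per hour.
Filling time = 1 ÷ (1/96) = 96 hours.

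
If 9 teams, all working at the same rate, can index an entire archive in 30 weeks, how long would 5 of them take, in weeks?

54 weeks

Total work is 9·30 = 270 team-weeks.
With 5 teams: 270/5 = 54 weeks.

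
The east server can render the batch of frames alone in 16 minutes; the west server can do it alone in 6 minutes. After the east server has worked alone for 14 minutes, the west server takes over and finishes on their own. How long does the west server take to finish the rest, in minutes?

3/4 minutes

In 14 minutes the east server does 14/16 = 7/8 of the job, leaving 1/8.
The west server works at 1/6 per minute, so finishing takes 1/8 ÷ 1/6 = 3/4 minutes.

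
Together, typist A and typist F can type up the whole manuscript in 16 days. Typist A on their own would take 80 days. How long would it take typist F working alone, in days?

20 days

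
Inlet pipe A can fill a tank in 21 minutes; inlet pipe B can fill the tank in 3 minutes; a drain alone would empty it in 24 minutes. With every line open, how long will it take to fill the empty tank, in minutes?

56/19 minutes

Net rate = 1/21 + 1/3 − 1/24 = (8 + 56 − 7)/168 = 57/168 = 19/56 per minute.
Filling time = 1 ÷ (19/56) = 56/19 minutes.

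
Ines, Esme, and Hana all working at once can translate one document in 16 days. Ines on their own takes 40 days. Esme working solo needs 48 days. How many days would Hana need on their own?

Combined rate is 1/16 per day.
Known contribution: 1/40 + 1/48 = (6 + 5)/240 = 11/240 per day.
So Hana's rate is 1/16 − 11/240 = 1/60, meaning 60 days alone.

60 days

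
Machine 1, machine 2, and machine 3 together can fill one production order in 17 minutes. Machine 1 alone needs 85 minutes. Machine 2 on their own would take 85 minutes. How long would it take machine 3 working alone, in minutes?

85/3 minutes

Combined rate is 1/17 per minute.
Known contribution: 1/85 + 1/85 = (1 + 1)/85 = 2/85 per minute.
So machine 3's rate is 1/17 − 2/85 = 3/85, meaning 85/3 minutes alone.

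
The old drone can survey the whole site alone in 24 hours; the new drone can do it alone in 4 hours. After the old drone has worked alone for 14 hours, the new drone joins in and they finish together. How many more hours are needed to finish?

10/7 hours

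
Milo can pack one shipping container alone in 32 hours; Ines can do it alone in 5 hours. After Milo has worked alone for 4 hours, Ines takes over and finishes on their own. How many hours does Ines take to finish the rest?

35/8 hours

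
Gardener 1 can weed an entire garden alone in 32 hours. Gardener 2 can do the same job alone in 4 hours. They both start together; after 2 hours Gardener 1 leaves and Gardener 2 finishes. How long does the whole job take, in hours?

In the first 2 hours the combined rate is 9/32, so 9/16 of the job is done, leaving 7/16.
After Gardener 1 leaves the rate is 1/4 per hour; the remaining 7/16 takes 7/4 hours.
Total = 2 + 7/4 = 15/4 hours.

15/4 hours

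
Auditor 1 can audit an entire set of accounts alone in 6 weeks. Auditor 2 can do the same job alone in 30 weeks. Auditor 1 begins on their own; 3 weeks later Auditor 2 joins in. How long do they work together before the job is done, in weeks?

5/2 weeks

In the first 3 weeks Auditor 1 alone does 3/6 = 1/2 of the job, leaving 1/2.
Once everyone is working, combined rate: 1/6 + 1/30 = (5 + 1)/30 = 6/30 = 1/5 per week.
Remaining 1/2 at 1/5 per week takes 5/2 weeks.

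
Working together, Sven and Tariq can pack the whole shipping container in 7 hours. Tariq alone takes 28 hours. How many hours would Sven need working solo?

Combined rate is 1/7 per hour.
Known contribution: 1/28 per hour.
So Sven's rate is 1/7 − 1/28 = 3/28, meaning 28/3 hours alone.

28/3 hours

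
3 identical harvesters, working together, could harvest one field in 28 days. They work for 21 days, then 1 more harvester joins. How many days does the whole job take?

105/4 days

One harvester does 1/84 of the job per day.
After 21 days with 3 harvesters, 3/4 is done (1/4 left).
With 4 harvesters the rate is 4/84 = 1/21, so the rest takes 1/4 ÷ 1/21 = 21/4 days.
Total = 21 + 21/4 = 105/4 days.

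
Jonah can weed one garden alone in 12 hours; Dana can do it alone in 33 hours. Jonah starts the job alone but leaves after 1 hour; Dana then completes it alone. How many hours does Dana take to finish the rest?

121/4 hours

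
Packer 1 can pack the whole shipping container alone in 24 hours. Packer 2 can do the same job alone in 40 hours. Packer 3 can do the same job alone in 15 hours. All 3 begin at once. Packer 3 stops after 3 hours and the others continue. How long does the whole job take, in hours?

In the first 3 hours the combined rate is 2/15, so 2/5 of the job is done, leaving 3/5.
After Packer 3 leaves the rate is 1/15 per hour; the remaining 3/5 takes 9 hours.
Total = 3 + 9 = 12 hours.

12 hours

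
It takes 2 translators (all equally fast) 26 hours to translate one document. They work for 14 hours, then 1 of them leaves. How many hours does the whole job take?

38 hours

One translator does 1/52 of the job per hour.
After 14 hours with 2 translators, 7/13 is done (6/13 left).
With 1 translator the rate is 1/52, so the rest takes 6/13 ÷ 1/52 = 24 hours.
Total = 14 + 24 = 38 hours.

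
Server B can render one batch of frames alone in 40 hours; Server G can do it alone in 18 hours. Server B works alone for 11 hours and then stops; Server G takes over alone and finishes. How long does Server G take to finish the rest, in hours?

In 11 hours Server B does 11/40 of the job, leaving 29/40.
Server G works at 1/18 per hour, so finishing takes 29/40 ÷ 1/18 = 261/20 hours.

261/20 hours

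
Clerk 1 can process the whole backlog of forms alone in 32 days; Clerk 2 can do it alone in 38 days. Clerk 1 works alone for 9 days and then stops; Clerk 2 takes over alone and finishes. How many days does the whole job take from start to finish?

In 9 days Clerk 1 does 9/32 of the job, leaving 23/32.
Clerk 2 works at 1/38 per day, so finishing takes 23/32 ÷ 1/38 = 437/16 days.
Total time = 9 + 437/16 = 581/16 days.

581/16 days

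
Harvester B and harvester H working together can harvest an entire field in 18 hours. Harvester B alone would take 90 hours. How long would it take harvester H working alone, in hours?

45/2 hours

Combined rate is 1/18 per hour.
Known contribution: 1/90 per hour.
So harvester H's rate is 1/18 − 1/90 = 2/45, meaning 45/2 hours alone.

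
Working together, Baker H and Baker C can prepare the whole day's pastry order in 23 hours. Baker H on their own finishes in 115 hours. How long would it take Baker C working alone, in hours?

Combined rate is 1/23 per hour.
Known contribution: 1/115 per hour.
So Baker C's rate is 1/23 − 1/115 = 4/115, meaning 115/4 hours alone.

115/4 hours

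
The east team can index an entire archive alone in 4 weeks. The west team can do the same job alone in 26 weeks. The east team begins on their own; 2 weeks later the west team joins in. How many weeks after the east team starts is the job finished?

In the first 2 weeks the east team alone does 2/4 = 1/2 of the job, leaving 1/2.
Once everyone is working, combined rate: 1/4 + 1/26 = (13 + 2)/52 = 15/52 per week.
Remaining 1/2 at 15/52 per week takes 26/15 weeks.
Total from the start = 2 + 26/15 = 56/15 weeks.

56/15 weeks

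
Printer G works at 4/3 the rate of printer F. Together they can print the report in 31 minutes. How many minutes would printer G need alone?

Let printer F's rate be r; then printer G's rate is (4/3)r, so together (4/3 + 1)r = (7/3)r = 1/31.
Thus r = 3/217 per minute.
Printer F alone: 217/3 minutes; printer G alone: 217/4 minutes.

217/4 minutes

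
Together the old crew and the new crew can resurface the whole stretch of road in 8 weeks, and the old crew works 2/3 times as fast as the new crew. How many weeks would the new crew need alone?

40/3 weeks

Let the new crew's rate be r; then the old crew's rate is (2/3)r, so together (2/3 + 1)r = (5/3)r = 1/8.
Thus r = 3/40 per week.
The new crew alone: 40/3 weeks; the old crew alone: 20 weeks.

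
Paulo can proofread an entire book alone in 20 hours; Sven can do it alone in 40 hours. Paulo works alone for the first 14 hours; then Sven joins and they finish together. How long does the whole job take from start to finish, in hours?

18 hours

In 14 hours Paulo does 14/20 = 7/10 of the job, leaving 3/10.
Paulo and Sven together work at 3/40 per hour, so finishing takes 3/10 ÷ 3/40 = 4 hours.
Total time = 14 + 4 = 18 hours.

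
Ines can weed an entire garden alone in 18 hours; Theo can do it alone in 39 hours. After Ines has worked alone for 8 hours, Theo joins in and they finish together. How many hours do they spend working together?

In 8 hours Ines does 8/18 = 4/9 of the job, leaving 5/9.
Ines and Theo together work at 19/234 per hour, so finishing takes 5/9 ÷ 19/234 = 130/19 hours.

130/19 hours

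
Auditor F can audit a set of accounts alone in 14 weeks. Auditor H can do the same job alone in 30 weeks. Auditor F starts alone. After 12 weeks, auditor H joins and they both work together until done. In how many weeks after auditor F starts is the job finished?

In the first 12 weeks auditor F alone does 12/14 = 6/7 of the job, leaving 1/7.
Once everyone is working, combined rate: 1/14 + 1/30 = (15 + 7)/210 = 22/210 = 11/105 per week.
Remaining 1/7 at 11/105 per week takes 15/11 weeks.
Total from the start = 12 + 15/11 = 147/11 weeks.

147/11 weeks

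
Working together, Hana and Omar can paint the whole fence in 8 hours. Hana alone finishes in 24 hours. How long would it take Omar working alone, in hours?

12 hours

Combined rate is 1/8 per hour.
Known contribution: 1/24 per hour.
So Omar's rate is 1/8 − 1/24 = 1/12, meaning 12 hours alone.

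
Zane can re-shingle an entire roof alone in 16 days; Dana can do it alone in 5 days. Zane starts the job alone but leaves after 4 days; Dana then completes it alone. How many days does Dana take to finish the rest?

In 4 days Zane does 4/16 = 1/4 of the job, leaving 3/4.
Dana works at 1/5 per day, so finishing takes 3/4 ÷ 1/5 = 15/4 days.

15/4 days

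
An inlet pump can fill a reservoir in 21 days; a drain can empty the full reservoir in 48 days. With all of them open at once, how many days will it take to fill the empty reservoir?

112/3 days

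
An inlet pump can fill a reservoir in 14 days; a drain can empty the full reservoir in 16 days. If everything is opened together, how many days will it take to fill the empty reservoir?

Net rate = 1/14 − 1/16 = (8 − 7)/112 = 1/112 per day.
Filling time = 1 ÷ (1/112) = 112 days.

112 days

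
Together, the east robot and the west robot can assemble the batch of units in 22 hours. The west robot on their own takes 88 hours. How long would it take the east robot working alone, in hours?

88/3 hours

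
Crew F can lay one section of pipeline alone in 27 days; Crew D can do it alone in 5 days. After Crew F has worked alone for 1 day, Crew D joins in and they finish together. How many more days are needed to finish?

In 1 day Crew F does 1/27 of the job, leaving 26/27.
Crew F and Crew D together work at 32/135 per day, so finishing takes 26/27 ÷ 32/135 = 65/16 days.

65/16 days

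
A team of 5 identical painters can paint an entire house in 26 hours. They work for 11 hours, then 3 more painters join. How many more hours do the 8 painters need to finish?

75/8 hours

One painter does 1/130 of the job per hour.
After 11 hours with 5 painters, 11/26 is done (15/26 left).
With 8 painters the rate is 8/130 = 4/65, so the rest takes 15/26 ÷ 4/65 = 75/8 hours.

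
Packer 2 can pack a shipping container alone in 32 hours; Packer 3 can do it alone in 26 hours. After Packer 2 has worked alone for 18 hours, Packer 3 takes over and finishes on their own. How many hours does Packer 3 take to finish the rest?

In 18 hours Packer 2 does 18/32 = 9/16 of the job, leaving 7/16.
Packer 3 works at 1/26 per hour, so finishing takes 7/16 ÷ 1/26 = 91/8 hours.

91/8 hours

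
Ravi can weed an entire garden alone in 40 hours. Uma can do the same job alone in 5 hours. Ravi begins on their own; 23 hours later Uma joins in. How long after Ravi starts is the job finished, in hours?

In the first 23 hours Ravi alone does 23/40 of the job, leaving 17/40.
Once everyone is working, combined rate: 1/40 + 1/5 = (1 + 8)/40 = 9/40 per hour.
Remaining 17/40 at 9/40 per hour takes 17/9 hours.
Total from the start = 23 + 17/9 = 224/9 hours.

224/9 hours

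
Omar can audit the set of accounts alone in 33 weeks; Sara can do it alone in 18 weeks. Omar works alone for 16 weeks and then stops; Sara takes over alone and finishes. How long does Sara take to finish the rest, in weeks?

In 16 weeks Omar does 16/33 of the job, leaving 17/33.
Sara works at 1/18 per week, so finishing takes 17/33 ÷ 1/18 = 102/11 weeks.

102/11 weeks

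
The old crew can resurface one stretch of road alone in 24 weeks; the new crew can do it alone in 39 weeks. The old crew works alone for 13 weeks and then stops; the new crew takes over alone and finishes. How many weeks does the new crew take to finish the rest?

In 13 weeks the old crew does 13/24 of the job, leaving 11/24.
The new crew works at 1/39 per week, so finishing takes 11/24 ÷ 1/39 = 143/8 weeks.

143/8 weeks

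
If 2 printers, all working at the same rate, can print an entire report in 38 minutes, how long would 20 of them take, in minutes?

Total work is 2·38 = 76 printer-minutes.
With 20 printers: 76/20 = 19/5 minutes.

19/5 minutes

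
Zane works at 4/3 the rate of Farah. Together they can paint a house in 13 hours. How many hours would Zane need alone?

91/4 hours

Let Farah's rate be r; then Zane's rate is (4/3)r, so together (4/3 + 1)r = (7/3)r = 1/13.
Thus r = 3/91 per hour.
Farah alone: 91/3 hours; Zane alone: 91/4 hours.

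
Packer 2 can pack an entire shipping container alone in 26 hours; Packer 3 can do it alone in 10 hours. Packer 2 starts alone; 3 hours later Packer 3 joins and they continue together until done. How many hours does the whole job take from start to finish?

169/18 hours

In 3 hours Packer 2 does 3/26 of the job, leaving 23/26.
Packer 2 and Packer 3 together work at 9/65 per hour, so finishing takes 23/26 ÷ 9/65 = 115/18 hours.
Total time = 3 + 115/18 = 169/18 hours.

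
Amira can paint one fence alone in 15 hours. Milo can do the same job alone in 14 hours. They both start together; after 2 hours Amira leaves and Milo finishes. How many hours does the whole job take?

In the first 2 hours the combined rate is 29/210, so 29/105 of the job is done, leaving 76/105.
After Amira leaves the rate is 1/14 per hour; the remaining 76/105 takes 152/15 hours.
Total = 2 + 152/15 = 182/15 hours.

182/15 hours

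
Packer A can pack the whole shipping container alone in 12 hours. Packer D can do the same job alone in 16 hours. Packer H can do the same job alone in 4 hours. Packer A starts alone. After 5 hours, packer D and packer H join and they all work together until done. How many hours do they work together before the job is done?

28/19 hours

In the first 5 hours packer A alone does 5/12 of the job, leaving 7/12.
Once everyone is working, combined rate: 1/12 + 1/16 + 1/4 = (4 + 3 + 12)/48 = 19/48 per hour.
Remaining 7/12 at 19/48 per hour takes 28/19 hours.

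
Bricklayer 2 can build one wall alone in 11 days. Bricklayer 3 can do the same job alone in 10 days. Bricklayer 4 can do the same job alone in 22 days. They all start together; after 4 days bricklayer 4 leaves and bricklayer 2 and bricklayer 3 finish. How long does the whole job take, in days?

In the first 4 days the combined rate is 13/55, so 52/55 of the job is done, leaving 3/55.
After bricklayer 4 leaves the rate is 21/110 per day; the remaining 3/55 takes 2/7 days.
Total = 4 + 2/7 = 30/7 days.

30/7 days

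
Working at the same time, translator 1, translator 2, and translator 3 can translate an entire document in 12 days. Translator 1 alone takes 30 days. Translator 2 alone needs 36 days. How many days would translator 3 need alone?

45 days

Combined rate is 1/12 per day.
Known contribution: 1/30 + 1/36 = (6 + 5)/180 = 11/180 per day.
So translator 3's rate is 1/12 − 11/180 = 1/45, meaning 45 days alone.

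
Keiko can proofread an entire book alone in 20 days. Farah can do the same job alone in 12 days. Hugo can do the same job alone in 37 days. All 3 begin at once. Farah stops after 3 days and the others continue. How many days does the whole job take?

185/19 days

In the first 3 days the combined rate is 89/555, so 89/185 of the job is done, leaving 96/185.
After Farah leaves the rate is 57/740 per day; the remaining 96/185 takes 128/19 days.
Total = 3 + 128/19 = 185/19 days.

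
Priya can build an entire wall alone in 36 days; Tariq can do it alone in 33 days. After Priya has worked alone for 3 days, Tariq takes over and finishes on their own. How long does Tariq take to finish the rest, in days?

121/4 days

In 3 days Priya does 3/36 = 1/12 of the job, leaving 11/12.
Tariq works at 1/33 per day, so finishing takes 11/12 ÷ 1/33 = 121/4 days.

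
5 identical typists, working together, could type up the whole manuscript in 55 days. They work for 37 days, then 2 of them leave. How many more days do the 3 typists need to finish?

30 days

One typist does 1/275 of the job per day.
After 37 days with 5 typists, 37/55 is done (18/55 left).
With 3 typists the rate is 3/275, so the rest takes 18/55 ÷ 3/275 = 30 days.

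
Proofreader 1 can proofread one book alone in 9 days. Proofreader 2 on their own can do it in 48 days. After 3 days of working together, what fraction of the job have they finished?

Combined rate: 1/9 + 1/48 = (16 + 3)/144 = 19/144 per day.
In 3 days they complete 3·19/144 = 19/48 of the job.

19/48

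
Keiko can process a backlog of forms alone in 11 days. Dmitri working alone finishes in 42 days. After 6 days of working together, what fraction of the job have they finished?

Combined rate: 1/11 + 1/42 = (42 + 11)/462 = 53/462 per day.
In 6 days they complete 6·53/462 = 53/77 of the job.

53/77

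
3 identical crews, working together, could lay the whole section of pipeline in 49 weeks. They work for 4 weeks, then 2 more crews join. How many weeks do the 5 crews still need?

27 weeks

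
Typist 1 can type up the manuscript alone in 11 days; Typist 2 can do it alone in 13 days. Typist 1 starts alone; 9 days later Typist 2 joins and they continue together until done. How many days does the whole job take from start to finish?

121/12 days

In 9 days Typist 1 does 9/11 of the job, leaving 2/11.
Typist 1 and Typist 2 together work at 24/143 per day, so finishing takes 2/11 ÷ 24/143 = 13/12 days.
Total time = 9 + 13/12 = 121/12 days.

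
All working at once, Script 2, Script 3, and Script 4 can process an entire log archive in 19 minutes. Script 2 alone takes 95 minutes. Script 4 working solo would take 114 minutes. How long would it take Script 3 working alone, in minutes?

Combined rate is 1/19 per minute.
Known contribution: 1/95 + 1/114 = (6 + 5)/570 = 11/570 per minute.
So Script 3's rate is 1/19 − 11/570 = 1/30, meaning 30 minutes alone.

30 minutes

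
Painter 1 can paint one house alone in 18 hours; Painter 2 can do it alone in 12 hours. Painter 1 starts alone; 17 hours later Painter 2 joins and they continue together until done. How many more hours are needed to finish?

In 17 hours Painter 1 does 17/18 of the job, leaving 1/18.
Painter 1 and Painter 2 together work at 5/36 per hour, so finishing takes 1/18 ÷ 5/36 = 2/5 hours.

2/5 hours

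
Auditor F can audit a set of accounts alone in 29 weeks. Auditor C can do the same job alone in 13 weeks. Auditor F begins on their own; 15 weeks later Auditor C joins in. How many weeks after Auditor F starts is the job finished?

58/3 weeks

In the first 15 weeks Auditor F alone does 15/29 of the job, leaving 14/29.
Once everyone is working, combined rate: 1/29 + 1/13 = (13 + 29)/377 = 42/377 per week.
Remaining 14/29 at 42/377 per week takes 13/3 weeks.
Total from the start = 15 + 13/3 = 58/3 weeks.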